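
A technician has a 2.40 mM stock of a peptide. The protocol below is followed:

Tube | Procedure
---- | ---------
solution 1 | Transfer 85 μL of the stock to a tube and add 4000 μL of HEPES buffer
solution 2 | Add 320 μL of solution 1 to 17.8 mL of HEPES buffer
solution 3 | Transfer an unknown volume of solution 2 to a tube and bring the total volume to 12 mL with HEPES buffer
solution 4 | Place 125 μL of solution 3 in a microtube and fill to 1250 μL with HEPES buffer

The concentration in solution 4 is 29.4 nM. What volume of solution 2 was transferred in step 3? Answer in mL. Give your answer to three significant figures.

4.00 mL

Step 1: 85 μL + 4000 μL = 4085 μL total → factor 4085/85 = 48.059
Step 2: 320 μL + 17.8 mL = 18120 μL total → factor 18120/320 = 56.625
Step 3: v brought to 12 mL → factor = 12 mL/v
Step 4: 125 μL brought to 1250 μL → factor 1250/125 = 10
Product of known-step factors = 27213
Overall factor = 2.40 mM / (29.4 nM) = 81633
Step-3 factor = 81633 / 27213 = 2.9997
v = 12 mL / 2.9997 = 4.00 mL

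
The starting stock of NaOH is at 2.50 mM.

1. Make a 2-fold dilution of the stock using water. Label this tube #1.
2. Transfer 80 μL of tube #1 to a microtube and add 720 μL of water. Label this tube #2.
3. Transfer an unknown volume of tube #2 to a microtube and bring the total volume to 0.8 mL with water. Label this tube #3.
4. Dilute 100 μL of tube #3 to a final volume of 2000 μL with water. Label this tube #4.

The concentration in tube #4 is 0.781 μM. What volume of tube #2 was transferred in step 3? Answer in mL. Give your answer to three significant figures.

Step 1: 2-fold → factor 2
Step 2: 80 μL + 720 μL = 800 μL total → factor 800/80 = 10
Step 3: v brought to 0.8 mL → factor = 0.8 mL/v
Step 4: 100 μL brought to 2000 μL → factor 2000/100 = 20
Product of known-step factors = 400
Overall factor = 2.50 mM / (0.781 μM) = 3201
Step-3 factor = 3201 / 400 = 8.0026
v = 0.8 mL / 8.0026 = 0.100 mL

0.100 mL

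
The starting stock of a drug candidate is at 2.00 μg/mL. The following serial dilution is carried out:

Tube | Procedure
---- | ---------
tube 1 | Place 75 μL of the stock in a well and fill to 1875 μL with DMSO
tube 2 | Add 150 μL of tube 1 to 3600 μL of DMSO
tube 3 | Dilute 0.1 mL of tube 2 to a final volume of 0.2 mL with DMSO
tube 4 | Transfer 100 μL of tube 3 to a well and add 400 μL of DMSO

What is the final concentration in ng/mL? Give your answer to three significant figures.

0.320 ng/mL

Step 1: 75 μL brought to 1875 μL → factor 1875/75 = 25
Step 2: 150 μL + 3600 μL = 3750 μL total → factor 3750/150 = 25
Step 3: 0.1 mL brought to 0.2 mL → factor 0.2/0.1 = 2
Step 4: 100 μL + 400 μL = 500 μL total → factor 500/100 = 5
Overall dilution factor = 25 × 25 × 2 × 5 = 6250
Final = 2.00 μg/mL / 6250 = 0.0003200 μg/mL = 0.320 ng/mL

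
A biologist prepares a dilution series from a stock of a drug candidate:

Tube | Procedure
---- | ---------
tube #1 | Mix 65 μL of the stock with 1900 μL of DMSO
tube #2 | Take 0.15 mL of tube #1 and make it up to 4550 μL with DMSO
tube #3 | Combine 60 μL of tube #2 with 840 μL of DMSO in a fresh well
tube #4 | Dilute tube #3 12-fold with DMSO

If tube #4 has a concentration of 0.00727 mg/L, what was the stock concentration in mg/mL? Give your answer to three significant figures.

Step 1: 65 μL + 1900 μL = 1965 μL total → factor 1965/65 = 30.231
Step 2: 0.15 mL brought to 4550 μL → factor 4.55/0.15 = 30.333
Step 3: 60 μL + 840 μL = 900 μL total → factor 900/60 = 15
Step 4: 12-fold → factor 12
Overall dilution factor = 30.231 × 30.333 × 15 × 12 = 1.6506 × 10^5
Stock = 0.00727 mg/L × 1.6506 × 10^5 = 1200 mg/L = 1.20 mg/mL

1.20 mg/mL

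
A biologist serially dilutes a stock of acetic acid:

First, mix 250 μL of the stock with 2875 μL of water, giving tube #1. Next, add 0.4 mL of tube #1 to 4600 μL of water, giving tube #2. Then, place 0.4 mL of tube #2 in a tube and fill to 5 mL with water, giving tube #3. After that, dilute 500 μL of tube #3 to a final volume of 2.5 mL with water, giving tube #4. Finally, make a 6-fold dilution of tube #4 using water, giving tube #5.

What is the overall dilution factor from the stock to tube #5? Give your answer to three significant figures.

5.86 × 10^4

Step 1: 250 μL + 2875 μL = 3125 μL total → factor 3125/250 = 12.5
Step 2: 0.4 mL + 4600 μL = 5 mL total → factor 5/0.4 = 12.5
Step 3: 0.4 mL brought to 5 mL → factor 5/0.4 = 12.5
Step 4: 500 μL brought to 2.5 mL → factor 2500/500 = 5
Step 5: 6-fold → factor 6
Overall dilution factor = 12.5 × 12.5 × 12.5 × 5 × 6 = 58594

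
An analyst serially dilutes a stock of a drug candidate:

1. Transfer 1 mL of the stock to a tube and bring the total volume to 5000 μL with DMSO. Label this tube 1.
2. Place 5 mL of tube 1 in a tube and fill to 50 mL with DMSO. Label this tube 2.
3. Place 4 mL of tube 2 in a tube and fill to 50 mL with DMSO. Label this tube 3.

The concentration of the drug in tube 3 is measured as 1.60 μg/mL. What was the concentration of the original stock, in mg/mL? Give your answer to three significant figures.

Step 1: 1 mL brought to 5000 μL → factor 5/1 = 5
Step 2: 5 mL brought to 50 mL → factor 50/5 = 10
Step 3: 4 mL brought to 50 mL → factor 50/4 = 12.5
Overall dilution factor = 5 × 10 × 12.5 = 625
Stock = 1.60 μg/mL × 625 = 1000 μg/mL = 1.00 mg/mL

1.00 mg/mL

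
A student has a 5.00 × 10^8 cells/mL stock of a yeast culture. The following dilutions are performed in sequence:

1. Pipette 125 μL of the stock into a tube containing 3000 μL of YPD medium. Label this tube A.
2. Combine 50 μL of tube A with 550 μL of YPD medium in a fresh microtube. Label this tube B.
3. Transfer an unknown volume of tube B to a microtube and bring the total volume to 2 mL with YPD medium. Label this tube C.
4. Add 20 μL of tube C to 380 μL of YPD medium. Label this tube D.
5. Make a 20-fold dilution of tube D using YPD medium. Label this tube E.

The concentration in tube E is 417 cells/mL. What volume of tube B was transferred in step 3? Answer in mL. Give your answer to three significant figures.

Step 1: 125 μL + 3000 μL = 3125 μL total → factor 3125/125 = 25
Step 2: 50 μL + 550 μL = 600 μL total → factor 600/50 = 12
Step 3: v brought to 2 mL → factor = 2 mL/v
Step 4: 20 μL + 380 μL = 400 μL total → factor 400/20 = 20
Step 5: 20-fold → factor 20
Product of known-step factors = 1.2 × 10^5
Overall factor = 5.00 × 10^8 cells/mL / (417 cells/mL) = 1.199 × 10^6
Step-3 factor = 1.199 × 10^6 / 1.2 × 10^5 = 9.992
v = 2 mL / 9.992 = 0.200 mL

0.200 mL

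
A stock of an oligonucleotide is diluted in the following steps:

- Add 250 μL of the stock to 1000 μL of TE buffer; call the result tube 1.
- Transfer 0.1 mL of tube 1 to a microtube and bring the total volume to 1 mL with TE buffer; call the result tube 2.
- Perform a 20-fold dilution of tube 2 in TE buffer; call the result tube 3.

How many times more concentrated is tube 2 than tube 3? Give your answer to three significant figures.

Step 1: 250 μL + 1000 μL = 1250 μL total → factor 1250/250 = 5
Step 2: 0.1 mL brought to 1 mL → factor 1/0.1 = 10
Step 3: 20-fold → factor 20
Dilution factor to tube 2 = 50; to tube 3 = 1000
[tube 2]/[tube 3] = (factor to tube 3)/(factor to tube 2) = 1000/50 = 20.0

20.0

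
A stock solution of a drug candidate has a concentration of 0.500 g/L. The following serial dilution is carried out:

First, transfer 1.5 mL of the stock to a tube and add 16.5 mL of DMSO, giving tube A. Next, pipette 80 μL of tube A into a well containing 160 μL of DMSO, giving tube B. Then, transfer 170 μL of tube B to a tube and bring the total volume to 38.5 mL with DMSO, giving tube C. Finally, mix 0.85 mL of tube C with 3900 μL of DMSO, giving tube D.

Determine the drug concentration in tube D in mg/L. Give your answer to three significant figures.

0.0110 mg/L

Step 1: 1.5 mL + 16.5 mL = 18 mL total → factor 18/1.5 = 12
Step 2: 80 μL + 160 μL = 240 μL total → factor 240/80 = 3
Step 3: 170 μL brought to 38.5 mL → factor 38500/170 = 226.47
Step 4: 0.85 mL + 3900 μL = 4.75 mL total → factor 4.75/0.85 = 5.5882
Overall dilution factor = 12 × 3 × 226.47 × 5.5882 = 45561
Final = 0.500 g/L / 45561 = 1.097 × 10^-5 g/L = 0.0110 mg/L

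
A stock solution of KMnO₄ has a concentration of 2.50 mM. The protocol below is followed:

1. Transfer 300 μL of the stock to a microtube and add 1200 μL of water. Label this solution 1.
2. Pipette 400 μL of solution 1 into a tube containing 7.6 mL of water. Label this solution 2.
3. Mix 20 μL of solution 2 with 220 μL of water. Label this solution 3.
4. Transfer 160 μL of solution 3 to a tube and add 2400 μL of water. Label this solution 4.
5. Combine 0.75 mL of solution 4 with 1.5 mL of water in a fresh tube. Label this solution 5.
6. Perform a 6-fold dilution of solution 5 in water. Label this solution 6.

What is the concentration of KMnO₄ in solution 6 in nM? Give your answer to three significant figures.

Step 1: 300 μL + 1200 μL = 1500 μL total → factor 1500/300 = 5
Step 2: 400 μL + 7.6 mL = 8000 μL total → factor 8000/400 = 20
Step 3: 20 μL + 220 μL = 240 μL total → factor 240/20 = 12
Step 4: 160 μL + 2400 μL = 2560 μL total → factor 2560/160 = 16
Step 5: 0.75 mL + 1.5 mL = 2.25 mL total → factor 2.25/0.75 = 3
Step 6: 6-fold → factor 6
Overall dilution factor = 5 × 20 × 12 × 16 × 3 × 6 = 3.456 × 10^5
Final = 2.50 mM / 3.456 × 10^5 = 7.234 × 10^-6 mM = 7.23 nM

7.23 nM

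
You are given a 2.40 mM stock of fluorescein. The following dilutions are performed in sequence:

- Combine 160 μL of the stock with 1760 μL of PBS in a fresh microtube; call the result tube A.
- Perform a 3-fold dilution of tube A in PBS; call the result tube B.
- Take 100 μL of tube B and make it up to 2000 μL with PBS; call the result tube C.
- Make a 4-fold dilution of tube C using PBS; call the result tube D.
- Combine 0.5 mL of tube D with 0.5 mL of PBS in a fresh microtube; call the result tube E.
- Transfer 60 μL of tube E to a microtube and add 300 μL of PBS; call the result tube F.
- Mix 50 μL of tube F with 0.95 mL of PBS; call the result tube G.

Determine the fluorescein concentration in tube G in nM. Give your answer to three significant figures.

3.47 nM

Step 1: 160 μL + 1760 μL = 1920 μL total → factor 1920/160 = 12
Step 2: 3-fold → factor 3
Step 3: 100 μL brought to 2000 μL → factor 2000/100 = 20
Step 4: 4-fold → factor 4
Step 5: 0.5 mL + 0.5 mL = 1 mL total → factor 1/0.5 = 2
Step 6: 60 μL + 300 μL = 360 μL total → factor 360/60 = 6
Step 7: 50 μL + 0.95 mL = 1000 μL total → factor 1000/50 = 20
Overall dilution factor = 12 × 3 × 20 × 4 × 2 × 6 × 20 = 6.912 × 10^5
Final = 2.40 mM / 6.912 × 10^5 = 3.472 × 10^-6 mM = 3.47 nM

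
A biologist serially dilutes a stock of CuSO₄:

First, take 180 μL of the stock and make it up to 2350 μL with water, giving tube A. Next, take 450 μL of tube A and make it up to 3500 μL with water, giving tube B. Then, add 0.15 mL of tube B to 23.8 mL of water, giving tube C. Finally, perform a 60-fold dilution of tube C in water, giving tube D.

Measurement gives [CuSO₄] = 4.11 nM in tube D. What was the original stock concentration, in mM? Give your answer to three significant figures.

Step 1: 180 μL brought to 2350 μL → factor 2350/180 = 13.056
Step 2: 450 μL brought to 3500 μL → factor 3500/450 = 7.7778
Step 3: 0.15 mL + 23.8 mL = 23.95 mL total → factor 23.95/0.15 = 159.67
Step 4: 60-fold → factor 60
Overall dilution factor = 13.056 × 7.7778 × 159.67 × 60 = 9.7278 × 10^5
Stock = 4.11 nM × 9.7278 × 10^5 = 3.998 × 10^6 nM = 4.00 mM

4.00 mM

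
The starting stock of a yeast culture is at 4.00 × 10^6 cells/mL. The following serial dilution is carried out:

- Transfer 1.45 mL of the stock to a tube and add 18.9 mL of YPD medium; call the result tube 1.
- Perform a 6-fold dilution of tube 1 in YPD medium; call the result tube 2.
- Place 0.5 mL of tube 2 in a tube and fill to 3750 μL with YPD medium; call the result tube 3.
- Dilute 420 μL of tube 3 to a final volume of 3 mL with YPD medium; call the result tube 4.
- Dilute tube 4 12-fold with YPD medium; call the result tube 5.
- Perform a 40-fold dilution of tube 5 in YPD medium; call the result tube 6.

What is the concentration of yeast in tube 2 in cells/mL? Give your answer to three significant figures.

Step 1: 1.45 mL + 18.9 mL = 20.35 mL total → factor 20.35/1.45 = 14.034
Step 2: 6-fold → factor 6
Dilution factor through tube 2 = 14.034 × 6 = 84.207
[tube 2] = 4.00 × 10^6 cells/mL / 84.207 = 4.75 × 10^4 cells/mL

4.75 × 10^4 cells/mL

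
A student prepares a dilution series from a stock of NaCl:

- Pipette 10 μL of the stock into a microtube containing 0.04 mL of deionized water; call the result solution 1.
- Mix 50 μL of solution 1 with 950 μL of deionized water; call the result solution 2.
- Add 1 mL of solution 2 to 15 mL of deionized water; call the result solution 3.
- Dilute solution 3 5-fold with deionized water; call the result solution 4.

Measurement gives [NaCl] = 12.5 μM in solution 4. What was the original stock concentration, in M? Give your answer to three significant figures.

Step 1: 10 μL + 0.04 mL = 50 μL total → factor 50/10 = 5
Step 2: 50 μL + 950 μL = 1000 μL total → factor 1000/50 = 20
Step 3: 1 mL + 15 mL = 16 mL total → factor 16/1 = 16
Step 4: 5-fold → factor 5
Overall dilution factor = 5 × 20 × 16 × 5 = 8000
Stock = 12.5 μM × 8000 = 1.000 × 10^5 μM = 0.100 M

0.100 M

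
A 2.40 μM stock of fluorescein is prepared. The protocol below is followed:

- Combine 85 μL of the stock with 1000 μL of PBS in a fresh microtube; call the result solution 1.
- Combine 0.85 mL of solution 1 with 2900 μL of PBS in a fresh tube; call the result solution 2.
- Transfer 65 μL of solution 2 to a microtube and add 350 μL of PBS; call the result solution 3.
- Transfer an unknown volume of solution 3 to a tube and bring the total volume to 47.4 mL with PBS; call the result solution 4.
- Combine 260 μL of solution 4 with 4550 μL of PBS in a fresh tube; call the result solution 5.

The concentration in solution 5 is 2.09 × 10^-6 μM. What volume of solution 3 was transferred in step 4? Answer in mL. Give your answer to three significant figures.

Step 1: 85 μL + 1000 μL = 1085 μL total → factor 1085/85 = 12.765
Step 2: 0.85 mL + 2900 μL = 3.75 mL total → factor 3.75/0.85 = 4.4118
Step 3: 65 μL + 350 μL = 415 μL total → factor 415/65 = 6.3846
Step 4: v brought to 47.4 mL → factor = 47.4 mL/v
Step 5: 260 μL + 4550 μL = 4810 μL total → factor 4810/260 = 18.5
Product of known-step factors = 6651.7
Overall factor = 2.40 μM / (2.09 × 10^-6 μM) = 1.1483 × 10^6
Step-4 factor = 1.1483 × 10^6 / 6651.7 = 172.64
v = 47.4 mL / 172.64 = 0.275 mL

0.275 mL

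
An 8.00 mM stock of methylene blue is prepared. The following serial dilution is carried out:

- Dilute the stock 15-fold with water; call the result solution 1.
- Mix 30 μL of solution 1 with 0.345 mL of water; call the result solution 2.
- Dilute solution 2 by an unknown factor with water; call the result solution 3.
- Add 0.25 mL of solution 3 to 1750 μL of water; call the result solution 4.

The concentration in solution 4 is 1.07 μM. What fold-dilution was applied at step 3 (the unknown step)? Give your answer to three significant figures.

Step 1: 15-fold → factor 15
Step 2: 30 μL + 0.345 mL = 375 μL total → factor 375/30 = 12.5
Step 3: unknown factor x
Step 4: 0.25 mL + 1750 μL = 2 mL total → factor 2/0.25 = 8
Product of known-step factors = 1500
Overall factor = 8.00 mM / (1.07 μM) = 7476.6
x = 7476.6 / 1500 = 4.98

4.98-fold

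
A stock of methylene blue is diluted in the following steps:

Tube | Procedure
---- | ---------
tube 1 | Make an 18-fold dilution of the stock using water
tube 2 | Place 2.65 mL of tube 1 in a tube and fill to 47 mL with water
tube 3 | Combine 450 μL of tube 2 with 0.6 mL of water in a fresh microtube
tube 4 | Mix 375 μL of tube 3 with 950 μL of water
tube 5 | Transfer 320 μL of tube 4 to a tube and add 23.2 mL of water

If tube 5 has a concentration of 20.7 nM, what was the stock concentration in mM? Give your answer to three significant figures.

4.00 mM

Step 1: 18-fold → factor 18
Step 2: 2.65 mL brought to 47 mL → factor 47/2.65 = 17.736
Step 3: 450 μL + 0.6 mL = 1050 μL total → factor 1050/450 = 2.3333
Step 4: 375 μL + 950 μL = 1325 μL total → factor 1325/375 = 3.5333
Step 5: 320 μL + 23.2 mL = 23520 μL total → factor 23520/320 = 73.5
Overall dilution factor = 18 × 17.736 × 2.3333 × 3.5333 × 73.5 = 1.9345 × 10^5
Stock = 20.7 nM × 1.9345 × 10^5 = 4.004 × 10^6 nM = 4.00 mM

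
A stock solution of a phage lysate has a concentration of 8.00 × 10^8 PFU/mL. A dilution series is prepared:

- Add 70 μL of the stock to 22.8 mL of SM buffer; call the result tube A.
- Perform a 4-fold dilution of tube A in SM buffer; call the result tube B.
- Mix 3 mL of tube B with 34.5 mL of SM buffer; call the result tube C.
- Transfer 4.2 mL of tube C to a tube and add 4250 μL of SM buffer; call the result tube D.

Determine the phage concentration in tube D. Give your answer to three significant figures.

2.43 × 10^4 PFU/mL

Step 1: 70 μL + 22.8 mL = 22870 μL total → factor 22870/70 = 326.71
Step 2: 4-fold → factor 4
Step 3: 3 mL + 34.5 mL = 37.5 mL total → factor 37.5/3 = 12.5
Step 4: 4.2 mL + 4250 μL = 8.45 mL total → factor 8.45/4.2 = 2.0119
Overall dilution factor = 326.71 × 4 × 12.5 × 2.0119 = 32866
Final = 8.00 × 10^8 PFU/mL / 32866 = 2.43 × 10^4 PFU/mL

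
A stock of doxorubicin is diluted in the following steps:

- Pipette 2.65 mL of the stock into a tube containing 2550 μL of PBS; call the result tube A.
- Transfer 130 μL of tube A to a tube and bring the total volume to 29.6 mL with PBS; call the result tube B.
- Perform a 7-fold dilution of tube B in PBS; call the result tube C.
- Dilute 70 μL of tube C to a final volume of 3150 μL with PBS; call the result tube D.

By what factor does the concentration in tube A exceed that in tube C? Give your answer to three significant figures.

Step 1: 2.65 mL + 2550 μL = 5.2 mL total → factor 5.2/2.65 = 1.9623
Step 2: 130 μL brought to 29.6 mL → factor 29600/130 = 227.69
Step 3: 7-fold → factor 7
Dilution factor to tube A = 1.9623; to tube C = 3127.5
[tube A]/[tube C] = (factor to tube C)/(factor to tube A) = 3127.5/1.9623 = 1.59 × 10^3

1.59 × 10^3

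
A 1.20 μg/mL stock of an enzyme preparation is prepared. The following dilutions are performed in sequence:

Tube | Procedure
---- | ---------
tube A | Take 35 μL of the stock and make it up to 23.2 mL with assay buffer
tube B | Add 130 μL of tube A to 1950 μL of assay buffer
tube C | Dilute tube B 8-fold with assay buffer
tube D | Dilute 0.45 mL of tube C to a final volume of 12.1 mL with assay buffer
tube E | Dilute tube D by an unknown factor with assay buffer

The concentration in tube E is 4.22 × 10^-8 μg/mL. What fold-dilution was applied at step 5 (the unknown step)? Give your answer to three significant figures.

12.5-fold

Step 1: 35 μL brought to 23.2 mL → factor 23200/35 = 662.86
Step 2: 130 μL + 1950 μL = 2080 μL total → factor 2080/130 = 16
Step 3: 8-fold → factor 8
Step 4: 0.45 mL brought to 12.1 mL → factor 12.1/0.45 = 26.889
Step 5: unknown factor x
Product of known-step factors = 2.2814 × 10^6
Overall factor = 1.20 μg/mL / (4.22 × 10^-8 μg/mL) = 2.8436 × 10^7
x = 2.8436 × 10^7 / 2.2814 × 10^6 = 12.5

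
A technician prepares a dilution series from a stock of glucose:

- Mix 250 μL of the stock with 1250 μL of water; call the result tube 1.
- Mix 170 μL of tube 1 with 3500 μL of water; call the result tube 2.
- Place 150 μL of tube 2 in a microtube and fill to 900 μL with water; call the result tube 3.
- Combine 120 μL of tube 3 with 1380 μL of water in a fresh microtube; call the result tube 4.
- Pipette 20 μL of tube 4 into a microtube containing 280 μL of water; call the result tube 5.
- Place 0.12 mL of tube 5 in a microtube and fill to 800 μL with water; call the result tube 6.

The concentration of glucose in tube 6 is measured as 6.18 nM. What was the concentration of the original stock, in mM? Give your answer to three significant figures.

6.00 mM

Step 1: 250 μL + 1250 μL = 1500 μL total → factor 1500/250 = 6
Step 2: 170 μL + 3500 μL = 3670 μL total → factor 3670/170 = 21.588
Step 3: 150 μL brought to 900 μL → factor 900/150 = 6
Step 4: 120 μL + 1380 μL = 1500 μL total → factor 1500/120 = 12.5
Step 5: 20 μL + 280 μL = 300 μL total → factor 300/20 = 15
Step 6: 0.12 mL brought to 800 μL → factor 0.8/0.12 = 6.6667
Overall dilution factor = 6 × 21.588 × 6 × 12.5 × 15 × 6.6667 = 9.7147 × 10^5
Stock = 6.18 nM × 9.7147 × 10^5 = 6.004 × 10^6 nM = 6.00 mM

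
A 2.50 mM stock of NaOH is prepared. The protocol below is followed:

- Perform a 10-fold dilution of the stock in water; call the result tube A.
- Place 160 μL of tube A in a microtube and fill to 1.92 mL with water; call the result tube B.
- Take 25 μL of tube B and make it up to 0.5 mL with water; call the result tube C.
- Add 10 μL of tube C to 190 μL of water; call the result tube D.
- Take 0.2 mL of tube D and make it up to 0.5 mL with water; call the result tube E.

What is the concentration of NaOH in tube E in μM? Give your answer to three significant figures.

0.0208 μM

Step 1: 10-fold → factor 10
Step 2: 160 μL brought to 1.92 mL → factor 1920/160 = 12
Step 3: 25 μL brought to 0.5 mL → factor 500/25 = 20
Step 4: 10 μL + 190 μL = 200 μL total → factor 200/10 = 20
Step 5: 0.2 mL brought to 0.5 mL → factor 0.5/0.2 = 2.5
Overall dilution factor = 10 × 12 × 20 × 20 × 2.5 = 1.2 × 10^5
Final = 2.50 mM / 1.2 × 10^5 = 2.083 × 10^-5 mM = 0.0208 μM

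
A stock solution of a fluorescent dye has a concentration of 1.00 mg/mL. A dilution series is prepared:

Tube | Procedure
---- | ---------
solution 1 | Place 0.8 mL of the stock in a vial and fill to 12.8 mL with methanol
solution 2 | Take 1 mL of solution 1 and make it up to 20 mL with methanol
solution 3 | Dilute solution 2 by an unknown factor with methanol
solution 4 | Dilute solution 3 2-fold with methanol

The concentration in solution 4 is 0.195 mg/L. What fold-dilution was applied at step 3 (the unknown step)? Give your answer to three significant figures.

Step 1: 0.8 mL brought to 12.8 mL → factor 12.8/0.8 = 16
Step 2: 1 mL brought to 20 mL → factor 20/1 = 20
Step 3: unknown factor x
Step 4: 2-fold → factor 2
Product of known-step factors = 640
Overall factor = 1.00 mg/mL / (0.195 mg/L) = 5128.2
x = 5128.2 / 640 = 8.01

8.01-fold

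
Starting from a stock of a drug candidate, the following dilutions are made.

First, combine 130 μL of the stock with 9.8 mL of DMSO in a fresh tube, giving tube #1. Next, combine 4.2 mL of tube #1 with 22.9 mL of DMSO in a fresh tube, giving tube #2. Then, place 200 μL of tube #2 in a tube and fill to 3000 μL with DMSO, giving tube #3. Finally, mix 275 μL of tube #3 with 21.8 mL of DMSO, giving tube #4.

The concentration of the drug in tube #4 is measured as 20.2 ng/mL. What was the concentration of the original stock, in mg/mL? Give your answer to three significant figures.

12.0 mg/mL

Step 1: 130 μL + 9.8 mL = 9930 μL total → factor 9930/130 = 76.385
Step 2: 4.2 mL + 22.9 mL = 27.1 mL total → factor 27.1/4.2 = 6.4524
Step 3: 200 μL brought to 3000 μL → factor 3000/200 = 15
Step 4: 275 μL + 21.8 mL = 22075 μL total → factor 22075/275 = 80.273
Overall dilution factor = 76.385 × 6.4524 × 15 × 80.273 = 5.9345 × 10^5
Stock = 20.2 ng/mL × 5.9345 × 10^5 = 1.199 × 10^7 ng/mL = 12.0 mg/mL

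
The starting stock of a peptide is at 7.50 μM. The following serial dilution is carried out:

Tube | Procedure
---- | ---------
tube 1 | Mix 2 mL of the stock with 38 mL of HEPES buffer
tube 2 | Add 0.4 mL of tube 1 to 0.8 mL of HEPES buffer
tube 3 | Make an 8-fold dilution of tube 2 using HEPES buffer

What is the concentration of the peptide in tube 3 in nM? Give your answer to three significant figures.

Step 1: 2 mL + 38 mL = 40 mL total → factor 40/2 = 20
Step 2: 0.4 mL + 0.8 mL = 1.2 mL total → factor 1.2/0.4 = 3
Step 3: 8-fold → factor 8
Overall dilution factor = 20 × 3 × 8 = 480
Final = 7.50 μM / 480 = 0.01562 μM = 15.6 nM

15.6 nM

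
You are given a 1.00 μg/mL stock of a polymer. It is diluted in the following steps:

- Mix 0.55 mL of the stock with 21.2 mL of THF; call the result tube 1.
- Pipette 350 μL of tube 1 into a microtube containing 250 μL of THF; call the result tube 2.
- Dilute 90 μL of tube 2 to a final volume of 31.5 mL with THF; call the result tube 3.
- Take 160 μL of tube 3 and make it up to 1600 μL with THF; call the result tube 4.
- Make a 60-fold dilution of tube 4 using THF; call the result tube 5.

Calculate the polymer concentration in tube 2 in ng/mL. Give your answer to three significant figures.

Step 1: 0.55 mL + 21.2 mL = 21.75 mL total → factor 21.75/0.55 = 39.545
Step 2: 350 μL + 250 μL = 600 μL total → factor 600/350 = 1.7143
Dilution factor through tube 2 = 39.545 × 1.7143 = 67.792
[tube 2] = 1.00 μg/mL / 67.792 = 0.01475 μg/mL = 14.8 ng/mL

14.8 ng/mL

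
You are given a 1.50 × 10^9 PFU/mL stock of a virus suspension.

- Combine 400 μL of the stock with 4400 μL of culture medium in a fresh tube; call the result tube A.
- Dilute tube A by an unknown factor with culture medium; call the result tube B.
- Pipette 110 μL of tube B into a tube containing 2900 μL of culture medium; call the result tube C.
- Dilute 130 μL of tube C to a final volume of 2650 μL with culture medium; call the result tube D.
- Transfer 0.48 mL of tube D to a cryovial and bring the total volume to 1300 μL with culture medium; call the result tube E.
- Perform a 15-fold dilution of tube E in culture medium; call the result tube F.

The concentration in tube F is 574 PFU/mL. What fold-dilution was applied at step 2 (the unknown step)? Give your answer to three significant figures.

9.61-fold

Step 1: 400 μL + 4400 μL = 4800 μL total → factor 4800/400 = 12
Step 2: unknown factor x
Step 3: 110 μL + 2900 μL = 3010 μL total → factor 3010/110 = 27.364
Step 4: 130 μL brought to 2650 μL → factor 2650/130 = 20.385
Step 5: 0.48 mL brought to 1300 μL → factor 1.3/0.48 = 2.7083
Step 6: 15-fold → factor 15
Product of known-step factors = 2.7193 × 10^5
Overall factor = 1.50 × 10^9 PFU/mL / (574 PFU/mL) = 2.6132 × 10^6
x = 2.6132 × 10^6 / 2.7193 × 10^5 = 9.61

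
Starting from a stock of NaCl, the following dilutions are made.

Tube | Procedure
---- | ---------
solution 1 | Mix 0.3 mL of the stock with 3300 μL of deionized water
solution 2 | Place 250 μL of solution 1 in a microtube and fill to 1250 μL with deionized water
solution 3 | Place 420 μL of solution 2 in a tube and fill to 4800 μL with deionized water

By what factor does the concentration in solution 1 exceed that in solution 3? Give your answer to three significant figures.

Step 1: 0.3 mL + 3300 μL = 3.6 mL total → factor 3.6/0.3 = 12
Step 2: 250 μL brought to 1250 μL → factor 1250/250 = 5
Step 3: 420 μL brought to 4800 μL → factor 4800/420 = 11.429
Dilution factor to solution 1 = 12; to solution 3 = 685.71
[solution 1]/[solution 3] = (factor to solution 3)/(factor to solution 1) = 685.71/12 = 57.1

57.1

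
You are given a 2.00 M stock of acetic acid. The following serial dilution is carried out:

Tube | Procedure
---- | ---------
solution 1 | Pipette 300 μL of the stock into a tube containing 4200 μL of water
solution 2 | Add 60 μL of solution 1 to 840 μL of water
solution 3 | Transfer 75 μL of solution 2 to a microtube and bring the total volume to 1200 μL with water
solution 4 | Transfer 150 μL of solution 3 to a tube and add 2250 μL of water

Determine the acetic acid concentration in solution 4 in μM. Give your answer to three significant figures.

34.7 μM

Step 1: 300 μL + 4200 μL = 4500 μL total → factor 4500/300 = 15
Step 2: 60 μL + 840 μL = 900 μL total → factor 900/60 = 15
Step 3: 75 μL brought to 1200 μL → factor 1200/75 = 16
Step 4: 150 μL + 2250 μL = 2400 μL total → factor 2400/150 = 16
Overall dilution factor = 15 × 15 × 16 × 16 = 57600
Final = 2.00 M / 57600 = 3.472 × 10^-5 M = 34.7 μM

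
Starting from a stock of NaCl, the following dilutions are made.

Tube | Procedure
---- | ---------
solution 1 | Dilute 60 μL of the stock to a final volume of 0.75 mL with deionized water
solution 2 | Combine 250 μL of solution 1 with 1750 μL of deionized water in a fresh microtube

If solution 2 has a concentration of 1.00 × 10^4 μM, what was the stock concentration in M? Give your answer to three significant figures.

Step 1: 60 μL brought to 0.75 mL → factor 750/60 = 12.5
Step 2: 250 μL + 1750 μL = 2000 μL total → factor 2000/250 = 8
Overall dilution factor = 12.5 × 8 = 100
Stock = 1.00 × 10^4 μM × 100 = 1.000 × 10^6 μM = 1.00 M

1.00 M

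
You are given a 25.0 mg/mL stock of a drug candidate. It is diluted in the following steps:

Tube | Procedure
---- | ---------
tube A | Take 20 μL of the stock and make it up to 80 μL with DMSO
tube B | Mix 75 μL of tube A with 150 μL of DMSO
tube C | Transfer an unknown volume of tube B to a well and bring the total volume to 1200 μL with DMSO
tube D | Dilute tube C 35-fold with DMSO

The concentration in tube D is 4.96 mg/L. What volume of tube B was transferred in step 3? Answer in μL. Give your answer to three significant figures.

100 μL

Step 1: 20 μL brought to 80 μL → factor 80/20 = 4
Step 2: 75 μL + 150 μL = 225 μL total → factor 225/75 = 3
Step 3: v brought to 1200 μL → factor = 1200 μL/v
Step 4: 35-fold → factor 35
Product of known-step factors = 420
Overall factor = 25.0 mg/mL / (4.96 mg/L) = 5040.3
Step-3 factor = 5040.3 / 420 = 12.001
v = 1200 μL / 12.001 = 100 μL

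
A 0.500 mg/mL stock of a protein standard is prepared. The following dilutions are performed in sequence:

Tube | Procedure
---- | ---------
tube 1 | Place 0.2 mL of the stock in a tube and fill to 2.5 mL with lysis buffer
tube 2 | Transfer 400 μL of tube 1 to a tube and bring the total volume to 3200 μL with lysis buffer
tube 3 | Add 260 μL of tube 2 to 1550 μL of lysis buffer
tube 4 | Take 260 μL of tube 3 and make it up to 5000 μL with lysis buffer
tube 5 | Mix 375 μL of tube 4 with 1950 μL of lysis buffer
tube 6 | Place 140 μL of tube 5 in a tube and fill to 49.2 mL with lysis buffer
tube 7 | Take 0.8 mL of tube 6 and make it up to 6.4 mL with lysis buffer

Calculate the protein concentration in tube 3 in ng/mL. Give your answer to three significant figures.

Step 1: 0.2 mL brought to 2.5 mL → factor 2.5/0.2 = 12.5
Step 2: 400 μL brought to 3200 μL → factor 3200/400 = 8
Step 3: 260 μL + 1550 μL = 1810 μL total → factor 1810/260 = 6.9615
Dilution factor through tube 3 = 12.5 × 8 × 6.9615 = 696.15
[tube 3] = 0.500 mg/mL / 696.15 = 0.0007182 mg/mL = 718 ng/mL

718 ng/mL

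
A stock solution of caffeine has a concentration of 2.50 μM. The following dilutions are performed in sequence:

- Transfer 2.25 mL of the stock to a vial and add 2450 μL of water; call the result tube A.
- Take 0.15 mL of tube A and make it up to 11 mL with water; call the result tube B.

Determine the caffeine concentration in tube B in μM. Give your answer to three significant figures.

Step 1: 2.25 mL + 2450 μL = 4.7 mL total → factor 4.7/2.25 = 2.0889
Step 2: 0.15 mL brought to 11 mL → factor 11/0.15 = 73.333
Overall dilution factor = 2.0889 × 73.333 = 153.19
Final = 2.50 μM / 153.19 = 0.0163 μM

0.0163 μM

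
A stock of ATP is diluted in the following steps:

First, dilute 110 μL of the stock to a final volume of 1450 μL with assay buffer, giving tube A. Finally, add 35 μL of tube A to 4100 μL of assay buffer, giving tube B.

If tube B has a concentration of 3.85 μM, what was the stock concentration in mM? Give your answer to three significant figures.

Step 1: 110 μL brought to 1450 μL → factor 1450/110 = 13.182
Step 2: 35 μL + 4100 μL = 4135 μL total → factor 4135/35 = 118.14
Overall dilution factor = 13.182 × 118.14 = 1557.3
Stock = 3.85 μM × 1557.3 = 5996 μM = 6.00 mM

6.00 mM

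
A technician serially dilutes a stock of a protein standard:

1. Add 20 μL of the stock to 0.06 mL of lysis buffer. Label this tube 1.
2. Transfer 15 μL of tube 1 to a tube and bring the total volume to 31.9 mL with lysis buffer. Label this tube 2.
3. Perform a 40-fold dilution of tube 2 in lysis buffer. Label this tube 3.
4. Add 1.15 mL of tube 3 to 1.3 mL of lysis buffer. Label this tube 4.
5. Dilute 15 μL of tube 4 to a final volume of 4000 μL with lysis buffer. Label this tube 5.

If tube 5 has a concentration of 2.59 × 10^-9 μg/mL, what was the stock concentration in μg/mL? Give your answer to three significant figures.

0.501 μg/mL

Step 1: 20 μL + 0.06 mL = 80 μL total → factor 80/20 = 4
Step 2: 15 μL brought to 31.9 mL → factor 31900/15 = 2126.7
Step 3: 40-fold → factor 40
Step 4: 1.15 mL + 1.3 mL = 2.45 mL total → factor 2.45/1.15 = 2.1304
Step 5: 15 μL brought to 4000 μL → factor 4000/15 = 266.67
Overall dilution factor = 4 × 2126.7 × 40 × 2.1304 × 266.67 = 1.9331 × 10^8
Stock = 2.59 × 10^-9 μg/mL × 1.9331 × 10^8 = 0.501 μg/mL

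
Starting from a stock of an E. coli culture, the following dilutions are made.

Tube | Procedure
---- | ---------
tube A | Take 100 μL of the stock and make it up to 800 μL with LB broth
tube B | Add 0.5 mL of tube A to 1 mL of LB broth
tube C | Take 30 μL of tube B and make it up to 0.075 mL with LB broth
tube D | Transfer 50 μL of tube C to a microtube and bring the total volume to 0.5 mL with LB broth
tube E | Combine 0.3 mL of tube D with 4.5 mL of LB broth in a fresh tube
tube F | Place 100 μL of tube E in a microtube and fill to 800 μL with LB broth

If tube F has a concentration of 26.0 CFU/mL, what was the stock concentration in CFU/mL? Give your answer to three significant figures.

2.00 × 10^6 CFU/mL

Step 1: 100 μL brought to 800 μL → factor 800/100 = 8
Step 2: 0.5 mL + 1 mL = 1.5 mL total → factor 1.5/0.5 = 3
Step 3: 30 μL brought to 0.075 mL → factor 75/30 = 2.5
Step 4: 50 μL brought to 0.5 mL → factor 500/50 = 10
Step 5: 0.3 mL + 4.5 mL = 4.8 mL total → factor 4.8/0.3 = 16
Step 6: 100 μL brought to 800 μL → factor 800/100 = 8
Overall dilution factor = 8 × 3 × 2.5 × 10 × 16 × 8 = 76800
Stock = 26.0 CFU/mL × 76800 = 2.00 × 10^6 CFU/mL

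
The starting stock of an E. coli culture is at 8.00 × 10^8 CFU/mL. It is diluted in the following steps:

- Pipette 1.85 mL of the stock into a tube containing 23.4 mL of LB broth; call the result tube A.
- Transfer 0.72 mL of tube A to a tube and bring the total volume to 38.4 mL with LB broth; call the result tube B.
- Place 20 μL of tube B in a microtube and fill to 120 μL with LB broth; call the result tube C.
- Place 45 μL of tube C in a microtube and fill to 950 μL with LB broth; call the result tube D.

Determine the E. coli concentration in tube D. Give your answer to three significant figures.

Step 1: 1.85 mL + 23.4 mL = 25.25 mL total → factor 25.25/1.85 = 13.649
Step 2: 0.72 mL brought to 38.4 mL → factor 38.4/0.72 = 53.333
Step 3: 20 μL brought to 120 μL → factor 120/20 = 6
Step 4: 45 μL brought to 950 μL → factor 950/45 = 21.111
Overall dilution factor = 13.649 × 53.333 × 6 × 21.111 = 92204
Final = 8.00 × 10^8 CFU/mL / 92204 = 8.68 × 10^3 CFU/mL

8.68 × 10^3 CFU/mL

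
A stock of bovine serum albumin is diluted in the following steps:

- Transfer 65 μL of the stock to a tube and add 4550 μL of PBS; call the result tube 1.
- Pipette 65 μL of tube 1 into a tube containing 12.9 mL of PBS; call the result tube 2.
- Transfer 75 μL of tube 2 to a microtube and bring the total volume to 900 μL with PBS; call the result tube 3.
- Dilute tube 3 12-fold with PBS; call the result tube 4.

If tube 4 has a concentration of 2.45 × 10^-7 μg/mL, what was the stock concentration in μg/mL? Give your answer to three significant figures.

Step 1: 65 μL + 4550 μL = 4615 μL total → factor 4615/65 = 71
Step 2: 65 μL + 12.9 mL = 12965 μL total → factor 12965/65 = 199.46
Step 3: 75 μL brought to 900 μL → factor 900/75 = 12
Step 4: 12-fold → factor 12
Overall dilution factor = 71 × 199.46 × 12 × 12 = 2.0393 × 10^6
Stock = 2.45 × 10^-7 μg/mL × 2.0393 × 10^6 = 0.500 μg/mL

0.500 μg/mL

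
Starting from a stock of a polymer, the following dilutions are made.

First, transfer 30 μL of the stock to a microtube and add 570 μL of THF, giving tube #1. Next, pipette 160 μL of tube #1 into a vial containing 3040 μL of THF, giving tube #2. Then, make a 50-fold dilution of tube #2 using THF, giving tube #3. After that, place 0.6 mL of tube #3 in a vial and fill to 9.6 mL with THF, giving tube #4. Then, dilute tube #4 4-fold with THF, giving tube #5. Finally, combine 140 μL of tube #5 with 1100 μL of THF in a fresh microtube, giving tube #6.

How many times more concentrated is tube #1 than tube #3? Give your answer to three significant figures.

1.00 × 10^3

Step 1: 30 μL + 570 μL = 600 μL total → factor 600/30 = 20
Step 2: 160 μL + 3040 μL = 3200 μL total → factor 3200/160 = 20
Step 3: 50-fold → factor 50
Dilution factor to tube #1 = 20; to tube #3 = 20000
[tube #1]/[tube #3] = (factor to tube #3)/(factor to tube #1) = 20000/20 = 1.00 × 10^3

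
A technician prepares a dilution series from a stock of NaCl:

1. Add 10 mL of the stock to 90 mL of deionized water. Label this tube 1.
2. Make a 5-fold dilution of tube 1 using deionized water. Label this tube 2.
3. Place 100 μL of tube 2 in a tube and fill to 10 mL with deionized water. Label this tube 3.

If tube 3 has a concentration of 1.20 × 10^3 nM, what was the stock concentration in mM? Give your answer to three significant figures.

Step 1: 10 mL + 90 mL = 100 mL total → factor 100/10 = 10
Step 2: 5-fold → factor 5
Step 3: 100 μL brought to 10 mL → factor 10000/100 = 100
Overall dilution factor = 10 × 5 × 100 = 5000
Stock = 1.20 × 10^3 nM × 5000 = 6.000 × 10^6 nM = 6.00 mM

6.00 mM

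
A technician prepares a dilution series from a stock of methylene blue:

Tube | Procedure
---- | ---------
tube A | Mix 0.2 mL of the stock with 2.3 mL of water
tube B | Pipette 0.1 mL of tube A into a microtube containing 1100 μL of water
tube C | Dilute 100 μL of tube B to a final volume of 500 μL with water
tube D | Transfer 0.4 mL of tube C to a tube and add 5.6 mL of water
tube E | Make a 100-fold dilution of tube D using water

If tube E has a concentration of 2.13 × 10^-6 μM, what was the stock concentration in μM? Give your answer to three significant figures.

2.40 μM

Step 1: 0.2 mL + 2.3 mL = 2.5 mL total → factor 2.5/0.2 = 12.5
Step 2: 0.1 mL + 1100 μL = 1.2 mL total → factor 1.2/0.1 = 12
Step 3: 100 μL brought to 500 μL → factor 500/100 = 5
Step 4: 0.4 mL + 5.6 mL = 6 mL total → factor 6/0.4 = 15
Step 5: 100-fold → factor 100
Overall dilution factor = 12.5 × 12 × 5 × 15 × 100 = 1.125 × 10^6
Stock = 2.13 × 10^-6 μM × 1.125 × 10^6 = 2.40 μM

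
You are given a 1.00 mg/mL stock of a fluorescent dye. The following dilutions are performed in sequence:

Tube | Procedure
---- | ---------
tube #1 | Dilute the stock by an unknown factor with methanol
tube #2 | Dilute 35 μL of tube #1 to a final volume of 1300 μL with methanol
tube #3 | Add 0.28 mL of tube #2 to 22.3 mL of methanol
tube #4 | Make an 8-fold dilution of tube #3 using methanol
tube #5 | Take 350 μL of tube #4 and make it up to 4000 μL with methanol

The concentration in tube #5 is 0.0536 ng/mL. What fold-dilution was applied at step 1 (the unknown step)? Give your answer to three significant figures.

Step 1: unknown factor x
Step 2: 35 μL brought to 1300 μL → factor 1300/35 = 37.143
Step 3: 0.28 mL + 22.3 mL = 22.58 mL total → factor 22.58/0.28 = 80.643
Step 4: 8-fold → factor 8
Step 5: 350 μL brought to 4000 μL → factor 4000/350 = 11.429
Product of known-step factors = 2.7386 × 10^5
Overall factor = 1.00 mg/mL / (0.0536 ng/mL) = 1.8657 × 10^7
x = 1.8657 × 10^7 / 2.7386 × 10^5 = 68.1

68.1-fold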